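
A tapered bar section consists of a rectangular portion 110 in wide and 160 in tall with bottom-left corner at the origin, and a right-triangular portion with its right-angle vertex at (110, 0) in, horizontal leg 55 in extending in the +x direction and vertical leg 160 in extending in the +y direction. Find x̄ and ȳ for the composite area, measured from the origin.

Part | A | x̄ᵢ | ȳᵢ | A·x̄ᵢ | A·ȳᵢ
rectangular portion | 17600.00 | 55.00 | 80.00 | 968000.00 | 1408000.00
triangular portion | 4400.00 | 128.33 | 53.33 | 564666.67 | 234666.67
Σ | 22000.00 |  |  | 1532666.67 | 1642666.67
x̄ = 1532666.67 / 22000.00 = 69.67 in
ȳ = 1642666.67 / 22000.00 = 74.67 in

x̄ = 69.67 in, ȳ = 74.67 in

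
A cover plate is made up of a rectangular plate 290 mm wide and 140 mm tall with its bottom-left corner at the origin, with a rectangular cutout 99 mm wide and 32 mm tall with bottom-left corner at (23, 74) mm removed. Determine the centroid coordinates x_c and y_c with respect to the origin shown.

Part | A | x̄ᵢ | ȳᵢ | A·x̄ᵢ | A·ȳᵢ
plate | 40600.00 | 145.00 | 70.00 | 5887000.00 | 2842000.00
hole | -3168.00 | 72.50 | 90.00 | -229680.00 | -285120.00
Σ | 37432.00 |  |  | 5657320.00 | 2556880.00
x_c = 5657320.00 / 37432.00 = 151.14 mm
y_c = 2556880.00 / 37432.00 = 68.31 mm

x_c = 151.14 mm, y_c = 68.31 mm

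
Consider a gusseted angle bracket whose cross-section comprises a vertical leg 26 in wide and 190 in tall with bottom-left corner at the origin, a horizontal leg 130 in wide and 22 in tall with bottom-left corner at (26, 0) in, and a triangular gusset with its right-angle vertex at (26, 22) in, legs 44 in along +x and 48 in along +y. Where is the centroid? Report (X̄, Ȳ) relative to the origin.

X̄ = 41.49 in, Ȳ = 61.08 in

vertical leg: A = 26 × 190 = 4940.00, centroid at (13.00, 95.00).
horizontal leg: A = 130 × 22 = 2860.00, centroid at (91.00, 11.00).
gusset: A = ½·44·48 = 1056.00, centroid at (40.67, 38.00).
ΣA = 8856.00 in²
ΣAX̄ = (4940.00)(13.00) + (2860.00)(91.00) + (1056.00)(40.67) = 367424.00 in³
ΣAȲ = (4940.00)(95.00) + (2860.00)(11.00) + (1056.00)(38.00) = 540888.00 in³
X̄ = 367424.00 / 8856.00 = 41.49 in
Ȳ = 540888.00 / 8856.00 = 61.08 in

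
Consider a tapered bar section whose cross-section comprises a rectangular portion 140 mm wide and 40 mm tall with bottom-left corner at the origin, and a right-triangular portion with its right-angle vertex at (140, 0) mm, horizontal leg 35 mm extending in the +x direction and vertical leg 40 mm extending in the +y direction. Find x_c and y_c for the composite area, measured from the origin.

rectangular portion: A = 140 × 40 = 5600.00, centroid at (70.00, 20.00).
triangular portion: A = ½·35·40 = 700.00, centroid at (151.67, 13.33).
ΣA = 6300.00 mm²
ΣAx_c = (5600.00)(70.00) + (700.00)(151.67) = 498166.67 mm³
ΣAy_c = (5600.00)(20.00) + (700.00)(13.33) = 121333.33 mm³
x_c = 498166.67 / 6300.00 = 79.07 mm
y_c = 121333.33 / 6300.00 = 19.26 mm

x_c = 79.07 mm, y_c = 19.26 mm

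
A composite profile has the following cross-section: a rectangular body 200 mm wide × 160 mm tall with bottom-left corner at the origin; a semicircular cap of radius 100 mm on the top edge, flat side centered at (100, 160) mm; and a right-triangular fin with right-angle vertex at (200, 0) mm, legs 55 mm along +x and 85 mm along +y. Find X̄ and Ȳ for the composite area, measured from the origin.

rectangular body: A = 200 × 160 = 32000.00, centroid at (100.00, 80.00).
semicircular top: A = ½π·100² = 15707.96, centroid at (100.00, 202.44).
triangular fin: A = ½·55·85 = 2337.50, centroid at (218.33, 28.33).
ΣA = 50045.46 mm²
ΣAX̄ = (32000.00)(100.00) + (15707.96)(100.00) + (2337.50)(218.33) = 5281150.49 mm³
ΣAȲ = (32000.00)(80.00) + (15707.96)(202.44) + (2337.50)(28.33) = 5806169.96 mm³
X̄ = 5281150.49 / 50045.46 = 105.53 mm
Ȳ = 5806169.96 / 50045.46 = 116.02 mm

X̄ = 105.53 mm, Ȳ = 116.02 mm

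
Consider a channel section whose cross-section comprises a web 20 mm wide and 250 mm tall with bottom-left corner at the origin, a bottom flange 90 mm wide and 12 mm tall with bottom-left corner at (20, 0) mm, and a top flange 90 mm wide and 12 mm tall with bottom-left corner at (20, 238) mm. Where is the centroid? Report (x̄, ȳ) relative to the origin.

Part | A | x̄ᵢ | ȳᵢ | A·x̄ᵢ | A·ȳᵢ
web | 5000.00 | 10.00 | 125.00 | 50000.00 | 625000.00
bottom flange | 1080.00 | 65.00 | 6.00 | 70200.00 | 6480.00
top flange | 1080.00 | 65.00 | 244.00 | 70200.00 | 263520.00
Σ | 7160.00 |  |  | 190400.00 | 895000.00
x̄ = 190400.00 / 7160.00 = 26.59 mm
ȳ = 895000.00 / 7160.00 = 125.00 mm

x̄ = 26.59 mm, ȳ = 125.00 mm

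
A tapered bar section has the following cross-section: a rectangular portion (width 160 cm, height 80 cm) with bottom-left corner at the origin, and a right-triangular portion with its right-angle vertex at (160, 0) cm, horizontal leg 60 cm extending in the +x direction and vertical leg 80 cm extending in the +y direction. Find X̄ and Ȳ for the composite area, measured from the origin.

X̄ = 95.79 cm, Ȳ = 37.89 cm

rectangular portion: A = 160 × 80 = 12800.00, centroid at (80.00, 40.00).
triangular portion: A = ½·60·80 = 2400.00, centroid at (180.00, 26.67).
ΣA = 15200.00 cm²
ΣAX̄ = (12800.00)(80.00) + (2400.00)(180.00) = 1456000.00 cm³
ΣAȲ = (12800.00)(40.00) + (2400.00)(26.67) = 576000.00 cm³
X̄ = 1456000.00 / 15200.00 = 95.79 cm
Ȳ = 576000.00 / 15200.00 = 37.89 cm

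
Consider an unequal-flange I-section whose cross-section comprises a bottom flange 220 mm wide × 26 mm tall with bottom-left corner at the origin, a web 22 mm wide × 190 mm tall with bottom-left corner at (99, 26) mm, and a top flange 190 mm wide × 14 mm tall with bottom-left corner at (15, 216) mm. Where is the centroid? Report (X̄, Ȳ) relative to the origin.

X̄ = 110.00 mm, Ȳ = 93.42 mm

bottom flange: A = 220 × 26 = 5720.00, centroid at (110.00, 13.00).
web: A = 22 × 190 = 4180.00, centroid at (110.00, 121.00).
top flange: A = 190 × 14 = 2660.00, centroid at (110.00, 223.00).
ΣA = 12560.00 mm²
ΣAX̄ = (5720.00)(110.00) + (4180.00)(110.00) + (2660.00)(110.00) = 1381600.00 mm³
ΣAȲ = (5720.00)(13.00) + (4180.00)(121.00) + (2660.00)(223.00) = 1173320.00 mm³
X̄ = 1381600.00 / 12560.00 = 110.00 mm
Ȳ = 1173320.00 / 12560.00 = 93.42 mm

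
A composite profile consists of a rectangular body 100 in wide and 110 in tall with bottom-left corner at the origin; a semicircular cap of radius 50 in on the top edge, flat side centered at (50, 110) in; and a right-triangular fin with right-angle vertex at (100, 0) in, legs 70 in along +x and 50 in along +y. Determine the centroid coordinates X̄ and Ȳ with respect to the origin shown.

X̄ = 57.70 in, Ȳ = 68.93 in

Part | A | x̄ᵢ | ȳᵢ | A·x̄ᵢ | A·ȳᵢ
rectangular body | 11000.00 | 50.00 | 55.00 | 550000.00 | 605000.00
semicircular top | 3926.99 | 50.00 | 131.22 | 196349.54 | 515302.32
triangular fin | 1750.00 | 123.33 | 16.67 | 215833.33 | 29166.67
Σ | 16676.99 |  |  | 962182.87 | 1149468.99
X̄ = 962182.87 / 16676.99 = 57.70 in
Ȳ = 1149468.99 / 16676.99 = 68.93 in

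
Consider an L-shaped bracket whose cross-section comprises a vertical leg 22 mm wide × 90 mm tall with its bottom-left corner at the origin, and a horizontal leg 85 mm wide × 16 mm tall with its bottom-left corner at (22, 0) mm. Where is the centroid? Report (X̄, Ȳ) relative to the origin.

X̄ = 32.78 mm, Ȳ = 29.93 mm

Part | A | x̄ᵢ | ȳᵢ | A·x̄ᵢ | A·ȳᵢ
vertical leg | 1980.00 | 11.00 | 45.00 | 21780.00 | 89100.00
horizontal leg | 1360.00 | 64.50 | 8.00 | 87720.00 | 10880.00
Σ | 3340.00 |  |  | 109500.00 | 99980.00
X̄ = 109500.00 / 3340.00 = 32.78 mm
Ȳ = 99980.00 / 3340.00 = 29.93 mm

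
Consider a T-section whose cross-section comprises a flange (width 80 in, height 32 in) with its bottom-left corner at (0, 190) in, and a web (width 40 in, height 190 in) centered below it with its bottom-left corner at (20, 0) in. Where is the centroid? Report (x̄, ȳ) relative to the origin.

x̄ = 40.00 in, ȳ = 122.97 in

web: A = 40 × 190 = 7600.00, centroid at (40.00, 95.00).
flange: A = 80 × 32 = 2560.00, centroid at (40.00, 206.00).
ΣA = 10160.00 in²
ΣAx̄ = (7600.00)(40.00) + (2560.00)(40.00) = 406400.00 in³
ΣAȳ = (7600.00)(95.00) + (2560.00)(206.00) = 1249360.00 in³
x̄ = 406400.00 / 10160.00 = 40.00 in
ȳ = 1249360.00 / 10160.00 = 122.97 in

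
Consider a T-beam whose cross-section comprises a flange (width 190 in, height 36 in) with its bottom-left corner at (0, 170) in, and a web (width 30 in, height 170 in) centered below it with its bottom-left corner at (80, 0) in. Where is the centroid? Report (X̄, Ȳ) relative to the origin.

X̄ = 95.00 in, Ȳ = 144.01 in

Part | A | x̄ᵢ | ȳᵢ | A·x̄ᵢ | A·ȳᵢ
web | 5100.00 | 95.00 | 85.00 | 484500.00 | 433500.00
flange | 6840.00 | 95.00 | 188.00 | 649800.00 | 1285920.00
Σ | 11940.00 |  |  | 1134300.00 | 1719420.00
X̄ = 1134300.00 / 11940.00 = 95.00 in
Ȳ = 1719420.00 / 11940.00 = 144.01 in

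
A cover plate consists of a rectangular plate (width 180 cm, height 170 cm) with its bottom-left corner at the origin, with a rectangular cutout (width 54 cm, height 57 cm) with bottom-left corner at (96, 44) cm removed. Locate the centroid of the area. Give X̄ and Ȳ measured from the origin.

Part | A | x̄ᵢ | ȳᵢ | A·x̄ᵢ | A·ȳᵢ
plate | 30600.00 | 90.00 | 85.00 | 2754000.00 | 2601000.00
hole | -3078.00 | 123.00 | 72.50 | -378594.00 | -223155.00
Σ | 27522.00 |  |  | 2375406.00 | 2377845.00
X̄ = 2375406.00 / 27522.00 = 86.31 cm
Ȳ = 2377845.00 / 27522.00 = 86.40 cm

X̄ = 86.31 cm, Ȳ = 86.40 cm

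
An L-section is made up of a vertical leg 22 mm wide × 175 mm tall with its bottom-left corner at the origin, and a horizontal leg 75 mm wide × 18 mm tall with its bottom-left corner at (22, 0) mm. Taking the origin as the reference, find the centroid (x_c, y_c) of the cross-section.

vertical leg: A = 22 × 175 = 3850.00, centroid at (11.00, 87.50).
horizontal leg: A = 75 × 18 = 1350.00, centroid at (59.50, 9.00).
ΣA = 5200.00 mm², ΣAx_c = 122675.00 mm³, ΣAy_c = 349025.00 mm³.
x_c = 122675.00/5200.00 = 23.59 mm; y_c = 349025.00/5200.00 = 67.12 mm.

x_c = 23.59 mm, y_c = 67.12 mm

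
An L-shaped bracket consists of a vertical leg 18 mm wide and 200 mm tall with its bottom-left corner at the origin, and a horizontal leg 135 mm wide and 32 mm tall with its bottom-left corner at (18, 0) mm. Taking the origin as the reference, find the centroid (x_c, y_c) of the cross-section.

Part | A | x̄ᵢ | ȳᵢ | A·x̄ᵢ | A·ȳᵢ
vertical leg | 3600.00 | 9.00 | 100.00 | 32400.00 | 360000.00
horizontal leg | 4320.00 | 85.50 | 16.00 | 369360.00 | 69120.00
Σ | 7920.00 |  |  | 401760.00 | 429120.00
x_c = 401760.00 / 7920.00 = 50.73 mm
y_c = 429120.00 / 7920.00 = 54.18 mm

x_c = 50.73 mm, y_c = 54.18 mm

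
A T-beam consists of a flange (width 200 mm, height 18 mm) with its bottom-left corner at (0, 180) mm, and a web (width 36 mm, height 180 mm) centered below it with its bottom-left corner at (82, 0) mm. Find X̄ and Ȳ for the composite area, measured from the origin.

Part | A | x̄ᵢ | ȳᵢ | A·x̄ᵢ | A·ȳᵢ
web | 6480.00 | 100.00 | 90.00 | 648000.00 | 583200.00
flange | 3600.00 | 100.00 | 189.00 | 360000.00 | 680400.00
Σ | 10080.00 |  |  | 1008000.00 | 1263600.00
X̄ = 1008000.00 / 10080.00 = 100.00 mm
Ȳ = 1263600.00 / 10080.00 = 125.36 mm

X̄ = 100.00 mm, Ȳ = 125.36 mm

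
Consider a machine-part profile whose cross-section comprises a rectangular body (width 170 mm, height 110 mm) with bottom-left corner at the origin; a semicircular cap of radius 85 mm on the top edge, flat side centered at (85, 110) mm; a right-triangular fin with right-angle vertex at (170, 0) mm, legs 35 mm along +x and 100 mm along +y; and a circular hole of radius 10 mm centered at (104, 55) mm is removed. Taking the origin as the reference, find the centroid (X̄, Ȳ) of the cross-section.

Part | A | x̄ᵢ | ȳᵢ | A·x̄ᵢ | A·ȳᵢ
rectangular body | 18700.00 | 85.00 | 55.00 | 1589500.00 | 1028500.00
semicircular top | 11349.00 | 85.00 | 146.08 | 964665.29 | 1657807.05
triangular fin | 1750.00 | 181.67 | 33.33 | 317916.67 | 58333.33
hole | -314.16 | 104.00 | 55.00 | -32672.56 | -17278.76
Σ | 31484.84 |  |  | 2839409.40 | 2727361.62
X̄ = 2839409.40 / 31484.84 = 90.18 mm
Ȳ = 2727361.62 / 31484.84 = 86.62 mm

X̄ = 90.18 mm, Ȳ = 86.62 mm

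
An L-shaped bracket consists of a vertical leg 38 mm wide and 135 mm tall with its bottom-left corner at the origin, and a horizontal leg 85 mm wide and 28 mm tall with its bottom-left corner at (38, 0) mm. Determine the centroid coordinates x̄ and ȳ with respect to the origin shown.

x̄ = 38.49 mm, ȳ = 50.55 mm

Part | A | x̄ᵢ | ȳᵢ | A·x̄ᵢ | A·ȳᵢ
vertical leg | 5130.00 | 19.00 | 67.50 | 97470.00 | 346275.00
horizontal leg | 2380.00 | 80.50 | 14.00 | 191590.00 | 33320.00
Σ | 7510.00 |  |  | 289060.00 | 379595.00
x̄ = 289060.00 / 7510.00 = 38.49 mm
ȳ = 379595.00 / 7510.00 = 50.55 mm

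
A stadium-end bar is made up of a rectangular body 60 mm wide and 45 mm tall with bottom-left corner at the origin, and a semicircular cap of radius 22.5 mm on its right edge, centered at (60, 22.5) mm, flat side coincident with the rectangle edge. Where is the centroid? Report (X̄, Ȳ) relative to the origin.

X̄ = 39.00 mm, Ȳ = 22.50 mm

rectangular body: A = 60 × 45 = 2700.00, centroid at (30.00, 22.50).
semicircular end: A = ½π·22.5² = 795.22, centroid at (69.55, 22.50).
ΣA = 3495.22 mm²
ΣAX̄ = (2700.00)(30.00) + (795.22)(69.55) = 136306.69 mm³
ΣAȲ = (2700.00)(22.50) + (795.22)(22.50) = 78642.35 mm³
X̄ = 136306.69 / 3495.22 = 39.00 mm
Ȳ = 78642.35 / 3495.22 = 22.50 mm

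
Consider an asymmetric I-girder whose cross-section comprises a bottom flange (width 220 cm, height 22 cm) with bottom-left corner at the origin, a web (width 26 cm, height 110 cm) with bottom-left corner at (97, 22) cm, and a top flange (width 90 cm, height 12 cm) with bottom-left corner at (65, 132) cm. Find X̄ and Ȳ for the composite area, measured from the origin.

X̄ = 110.00 cm, Ȳ = 48.12 cm

Part | A | x̄ᵢ | ȳᵢ | A·x̄ᵢ | A·ȳᵢ
bottom flange | 4840.00 | 110.00 | 11.00 | 532400.00 | 53240.00
web | 2860.00 | 110.00 | 77.00 | 314600.00 | 220220.00
top flange | 1080.00 | 110.00 | 138.00 | 118800.00 | 149040.00
Σ | 8780.00 |  |  | 965800.00 | 422500.00
X̄ = 965800.00 / 8780.00 = 110.00 cm
Ȳ = 422500.00 / 8780.00 = 48.12 cm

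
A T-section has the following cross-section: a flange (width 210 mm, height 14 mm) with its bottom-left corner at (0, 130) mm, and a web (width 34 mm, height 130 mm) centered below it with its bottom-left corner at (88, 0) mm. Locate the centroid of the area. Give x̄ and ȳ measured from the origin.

web: A = 34 × 130 = 4420.00, centroid at (105.00, 65.00).
flange: A = 210 × 14 = 2940.00, centroid at (105.00, 137.00).
ΣA = 7360.00 mm², ΣAx̄ = 772800.00 mm³, ΣAȳ = 690080.00 mm³.
x̄ = 772800.00/7360.00 = 105.00 mm; ȳ = 690080.00/7360.00 = 93.76 mm.

x̄ = 105.00 mm, ȳ = 93.76 mm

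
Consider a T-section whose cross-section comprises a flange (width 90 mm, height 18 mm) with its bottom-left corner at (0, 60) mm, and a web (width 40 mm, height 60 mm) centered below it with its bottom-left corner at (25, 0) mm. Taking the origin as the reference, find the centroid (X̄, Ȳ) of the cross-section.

Part | A | x̄ᵢ | ȳᵢ | A·x̄ᵢ | A·ȳᵢ
web | 2400.00 | 45.00 | 30.00 | 108000.00 | 72000.00
flange | 1620.00 | 45.00 | 69.00 | 72900.00 | 111780.00
Σ | 4020.00 |  |  | 180900.00 | 183780.00
X̄ = 180900.00 / 4020.00 = 45.00 mm
Ȳ = 183780.00 / 4020.00 = 45.72 mm

X̄ = 45.00 mm, Ȳ = 45.72 mm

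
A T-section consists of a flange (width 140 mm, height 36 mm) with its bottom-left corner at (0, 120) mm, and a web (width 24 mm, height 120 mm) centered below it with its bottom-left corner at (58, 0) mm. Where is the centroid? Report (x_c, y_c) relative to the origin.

web: A = 24 × 120 = 2880.00, centroid at (70.00, 60.00).
flange: A = 140 × 36 = 5040.00, centroid at (70.00, 138.00).
ΣA = 7920.00 mm², ΣAx_c = 554400.00 mm³, ΣAy_c = 868320.00 mm³.
x_c = 554400.00/7920.00 = 70.00 mm; y_c = 868320.00/7920.00 = 109.64 mm.

x_c = 70.00 mm, y_c = 109.64 mm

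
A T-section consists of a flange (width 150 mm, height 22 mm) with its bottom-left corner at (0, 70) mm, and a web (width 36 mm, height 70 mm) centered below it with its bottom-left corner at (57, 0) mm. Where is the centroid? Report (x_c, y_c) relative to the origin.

x_c = 75.00 mm, y_c = 61.08 mm

web: A = 36 × 70 = 2520.00, centroid at (75.00, 35.00).
flange: A = 150 × 22 = 3300.00, centroid at (75.00, 81.00).
ΣA = 5820.00 mm², ΣAx_c = 436500.00 mm³, ΣAy_c = 355500.00 mm³.
x_c = 436500.00/5820.00 = 75.00 mm; y_c = 355500.00/5820.00 = 61.08 mm.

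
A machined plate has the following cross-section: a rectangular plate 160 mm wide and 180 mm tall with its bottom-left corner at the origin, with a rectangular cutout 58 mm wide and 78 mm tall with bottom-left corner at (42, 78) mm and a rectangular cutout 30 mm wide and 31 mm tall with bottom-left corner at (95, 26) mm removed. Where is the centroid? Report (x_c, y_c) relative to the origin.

plate: A = 160 × 180 = 28800.00, centroid at (80.00, 90.00).
hole 1: A = −(58 × 78) = -4524.00, centroid at (71.00, 117.00).
hole 2: A = −(30 × 31) = -930.00, centroid at (110.00, 41.50).
ΣA = 23346.00 mm², ΣAx_c = 1880496.00 mm³, ΣAy_c = 2024097.00 mm³.
x_c = 1880496.00/23346.00 = 80.55 mm; y_c = 2024097.00/23346.00 = 86.70 mm.

x_c = 80.55 mm, y_c = 86.70 mm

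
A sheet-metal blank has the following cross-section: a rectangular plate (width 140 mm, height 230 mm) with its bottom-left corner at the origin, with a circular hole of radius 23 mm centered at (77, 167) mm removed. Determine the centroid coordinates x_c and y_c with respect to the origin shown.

x_c = 69.62 mm, y_c = 112.17 mm

Part | A | x̄ᵢ | ȳᵢ | A·x̄ᵢ | A·ȳᵢ
plate | 32200.00 | 70.00 | 115.00 | 2254000.00 | 3703000.00
hole | -1661.90 | 77.00 | 167.00 | -127966.49 | -277537.72
Σ | 30538.10 |  |  | 2126033.51 | 3425462.28
x_c = 2126033.51 / 30538.10 = 69.62 mm
y_c = 3425462.28 / 30538.10 = 112.17 mm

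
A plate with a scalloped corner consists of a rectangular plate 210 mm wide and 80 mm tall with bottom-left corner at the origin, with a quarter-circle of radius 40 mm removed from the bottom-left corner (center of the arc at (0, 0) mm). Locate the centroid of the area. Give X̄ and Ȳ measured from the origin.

Part | A | x̄ᵢ | ȳᵢ | A·x̄ᵢ | A·ȳᵢ
plate | 16800.00 | 105.00 | 40.00 | 1764000.00 | 672000.00
removed quarter-circle | -1256.64 | 16.98 | 16.98 | -21333.33 | -21333.33
Σ | 15543.36 |  |  | 1742666.67 | 650666.67
X̄ = 1742666.67 / 15543.36 = 112.12 mm
Ȳ = 650666.67 / 15543.36 = 41.86 mm

X̄ = 112.12 mm, Ȳ = 41.86 mm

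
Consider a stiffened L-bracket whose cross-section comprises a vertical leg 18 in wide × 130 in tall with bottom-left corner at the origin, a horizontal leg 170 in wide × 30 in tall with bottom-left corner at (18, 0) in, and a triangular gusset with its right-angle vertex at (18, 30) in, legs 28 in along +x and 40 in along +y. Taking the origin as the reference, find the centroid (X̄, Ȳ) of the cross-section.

vertical leg: A = 18 × 130 = 2340.00, centroid at (9.00, 65.00).
horizontal leg: A = 170 × 30 = 5100.00, centroid at (103.00, 15.00).
gusset: A = ½·28·40 = 560.00, centroid at (27.33, 43.33).
ΣA = 8000.00 in², ΣAX̄ = 561666.67 in³, ΣAȲ = 252866.67 in³.
X̄ = 561666.67/8000.00 = 70.21 in; Ȳ = 252866.67/8000.00 = 31.61 in.

X̄ = 70.21 in, Ȳ = 31.61 in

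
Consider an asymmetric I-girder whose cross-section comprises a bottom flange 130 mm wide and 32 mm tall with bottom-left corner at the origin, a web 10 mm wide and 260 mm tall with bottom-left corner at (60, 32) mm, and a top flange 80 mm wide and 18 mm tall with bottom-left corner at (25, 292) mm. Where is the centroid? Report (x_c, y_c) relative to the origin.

bottom flange: A = 130 × 32 = 4160.00, centroid at (65.00, 16.00).
web: A = 10 × 260 = 2600.00, centroid at (65.00, 162.00).
top flange: A = 80 × 18 = 1440.00, centroid at (65.00, 301.00).
ΣA = 8200.00 mm², ΣAx_c = 533000.00 mm³, ΣAy_c = 921200.00 mm³.
x_c = 533000.00/8200.00 = 65.00 mm; y_c = 921200.00/8200.00 = 112.34 mm.

x_c = 65.00 mm, y_c = 112.34 mm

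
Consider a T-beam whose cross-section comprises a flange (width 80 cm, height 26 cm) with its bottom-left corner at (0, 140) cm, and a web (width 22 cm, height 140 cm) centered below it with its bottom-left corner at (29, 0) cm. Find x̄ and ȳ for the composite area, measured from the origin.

x̄ = 40.00 cm, ȳ = 103.46 cm

web: A = 22 × 140 = 3080.00, centroid at (40.00, 70.00).
flange: A = 80 × 26 = 2080.00, centroid at (40.00, 153.00).
ΣA = 5160.00 cm², ΣAx̄ = 206400.00 cm³, ΣAȳ = 533840.00 cm³.
x̄ = 206400.00/5160.00 = 40.00 cm; ȳ = 533840.00/5160.00 = 103.46 cm.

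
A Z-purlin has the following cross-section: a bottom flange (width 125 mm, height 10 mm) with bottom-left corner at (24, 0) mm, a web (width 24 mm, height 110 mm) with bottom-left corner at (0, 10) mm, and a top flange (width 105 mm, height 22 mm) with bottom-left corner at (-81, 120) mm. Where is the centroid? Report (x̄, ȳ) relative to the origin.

Part | A | x̄ᵢ | ȳᵢ | A·x̄ᵢ | A·ȳᵢ
bottom flange | 1250.00 | 86.50 | 5.00 | 108125.00 | 6250.00
web | 2640.00 | 12.00 | 65.00 | 31680.00 | 171600.00
top flange | 2310.00 | -28.50 | 131.00 | -65835.00 | 302610.00
Σ | 6200.00 |  |  | 73970.00 | 480460.00
x̄ = 73970.00 / 6200.00 = 11.93 mm
ȳ = 480460.00 / 6200.00 = 77.49 mm

x̄ = 11.93 mm, ȳ = 77.49 mm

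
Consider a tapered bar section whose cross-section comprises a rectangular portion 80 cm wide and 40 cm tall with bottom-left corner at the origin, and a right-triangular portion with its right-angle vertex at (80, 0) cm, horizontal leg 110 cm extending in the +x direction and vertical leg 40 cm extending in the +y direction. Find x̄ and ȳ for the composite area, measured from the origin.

x̄ = 71.23 cm, ȳ = 17.28 cm

Part | A | x̄ᵢ | ȳᵢ | A·x̄ᵢ | A·ȳᵢ
rectangular portion | 3200.00 | 40.00 | 20.00 | 128000.00 | 64000.00
triangular portion | 2200.00 | 116.67 | 13.33 | 256666.67 | 29333.33
Σ | 5400.00 |  |  | 384666.67 | 93333.33
x̄ = 384666.67 / 5400.00 = 71.23 cm
ȳ = 93333.33 / 5400.00 = 17.28 cm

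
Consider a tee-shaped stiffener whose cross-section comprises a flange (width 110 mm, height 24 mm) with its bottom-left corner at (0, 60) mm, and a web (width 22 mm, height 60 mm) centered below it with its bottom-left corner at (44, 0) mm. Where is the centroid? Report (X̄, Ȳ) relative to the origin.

X̄ = 55.00 mm, Ȳ = 58.00 mm

web: A = 22 × 60 = 1320.00, centroid at (55.00, 30.00).
flange: A = 110 × 24 = 2640.00, centroid at (55.00, 72.00).
ΣA = 3960.00 mm²
ΣAX̄ = (1320.00)(55.00) + (2640.00)(55.00) = 217800.00 mm³
ΣAȲ = (1320.00)(30.00) + (2640.00)(72.00) = 229680.00 mm³
X̄ = 217800.00 / 3960.00 = 55.00 mm
Ȳ = 229680.00 / 3960.00 = 58.00 mm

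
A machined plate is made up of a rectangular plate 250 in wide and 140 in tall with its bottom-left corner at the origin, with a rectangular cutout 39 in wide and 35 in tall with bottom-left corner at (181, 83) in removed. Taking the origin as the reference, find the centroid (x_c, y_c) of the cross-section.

plate: A = 250 × 140 = 35000.00, centroid at (125.00, 70.00).
hole: A = −(39 × 35) = -1365.00, centroid at (200.50, 100.50).
ΣA = 33635.00 in², ΣAx_c = 4101317.50 in³, ΣAy_c = 2312817.50 in³.
x_c = 4101317.50/33635.00 = 121.94 in; y_c = 2312817.50/33635.00 = 68.76 in.

x_c = 121.94 in, y_c = 68.76 in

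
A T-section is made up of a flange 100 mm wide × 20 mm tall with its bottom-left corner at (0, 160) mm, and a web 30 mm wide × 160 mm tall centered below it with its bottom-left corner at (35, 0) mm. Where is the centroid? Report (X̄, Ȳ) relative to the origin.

Part | A | x̄ᵢ | ȳᵢ | A·x̄ᵢ | A·ȳᵢ
web | 4800.00 | 50.00 | 80.00 | 240000.00 | 384000.00
flange | 2000.00 | 50.00 | 170.00 | 100000.00 | 340000.00
Σ | 6800.00 |  |  | 340000.00 | 724000.00
X̄ = 340000.00 / 6800.00 = 50.00 mm
Ȳ = 724000.00 / 6800.00 = 106.47 mm

X̄ = 50.00 mm, Ȳ = 106.47 mm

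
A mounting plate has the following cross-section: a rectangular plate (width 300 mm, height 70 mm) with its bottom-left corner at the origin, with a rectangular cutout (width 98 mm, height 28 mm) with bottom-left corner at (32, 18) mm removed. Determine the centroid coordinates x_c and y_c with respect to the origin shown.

x_c = 160.37 mm, y_c = 35.45 mm

plate: A = 300 × 70 = 21000.00, centroid at (150.00, 35.00).
hole: A = −(98 × 28) = -2744.00, centroid at (81.00, 32.00).
ΣA = 18256.00 mm²
ΣAx_c = (21000.00)(150.00) + (-2744.00)(81.00) = 2927736.00 mm³
ΣAy_c = (21000.00)(35.00) + (-2744.00)(32.00) = 647192.00 mm³
x_c = 2927736.00 / 18256.00 = 160.37 mm
y_c = 647192.00 / 18256.00 = 35.45 mm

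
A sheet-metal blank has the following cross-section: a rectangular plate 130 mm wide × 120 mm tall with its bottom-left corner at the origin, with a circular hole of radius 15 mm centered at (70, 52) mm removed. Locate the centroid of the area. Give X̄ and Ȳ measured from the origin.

X̄ = 64.76 mm, Ȳ = 60.38 mm

plate: A = 130 × 120 = 15600.00, centroid at (65.00, 60.00).
hole: A = −π·15² = -706.86, centroid at (70.00, 52.00).
ΣA = 14893.14 mm², ΣAX̄ = 964519.92 mm³, ΣAȲ = 899243.37 mm³.
X̄ = 964519.92/14893.14 = 64.76 mm; Ȳ = 899243.37/14893.14 = 60.38 mm.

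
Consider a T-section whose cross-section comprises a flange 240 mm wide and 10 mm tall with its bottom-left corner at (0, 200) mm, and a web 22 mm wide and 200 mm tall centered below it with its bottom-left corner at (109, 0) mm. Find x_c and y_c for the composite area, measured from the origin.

web: A = 22 × 200 = 4400.00, centroid at (120.00, 100.00).
flange: A = 240 × 10 = 2400.00, centroid at (120.00, 205.00).
ΣA = 6800.00 mm², ΣAx_c = 816000.00 mm³, ΣAy_c = 932000.00 mm³.
x_c = 816000.00/6800.00 = 120.00 mm; y_c = 932000.00/6800.00 = 137.06 mm.

x_c = 120.00 mm, y_c = 137.06 mm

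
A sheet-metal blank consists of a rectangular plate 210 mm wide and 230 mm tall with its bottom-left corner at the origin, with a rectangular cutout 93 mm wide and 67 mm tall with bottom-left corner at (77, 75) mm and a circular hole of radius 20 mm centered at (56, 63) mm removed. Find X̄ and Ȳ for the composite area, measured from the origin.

plate: A = 210 × 230 = 48300.00, centroid at (105.00, 115.00).
hole 1: A = −(93 × 67) = -6231.00, centroid at (123.50, 108.50).
hole 2: A = −π·20² = -1256.64, centroid at (56.00, 63.00).
ΣA = 40812.36 mm², ΣAX̄ = 4231599.82 mm³, ΣAȲ = 4799268.37 mm³.
X̄ = 4231599.82/40812.36 = 103.68 mm; Ȳ = 4799268.37/40812.36 = 117.59 mm.

X̄ = 103.68 mm, Ȳ = 117.59 mm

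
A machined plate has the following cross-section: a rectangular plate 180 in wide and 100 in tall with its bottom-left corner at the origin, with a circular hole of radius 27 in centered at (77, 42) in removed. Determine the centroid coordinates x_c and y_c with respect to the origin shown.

plate: A = 180 × 100 = 18000.00, centroid at (90.00, 50.00).
hole: A = −π·27² = -2290.22, centroid at (77.00, 42.00).
ΣA = 15709.78 in²
ΣAx_c = (18000.00)(90.00) + (-2290.22)(77.00) = 1443652.98 in³
ΣAy_c = (18000.00)(50.00) + (-2290.22)(42.00) = 803810.72 in³
x_c = 1443652.98 / 15709.78 = 91.90 in
y_c = 803810.72 / 15709.78 = 51.17 in

x_c = 91.90 in, y_c = 51.17 in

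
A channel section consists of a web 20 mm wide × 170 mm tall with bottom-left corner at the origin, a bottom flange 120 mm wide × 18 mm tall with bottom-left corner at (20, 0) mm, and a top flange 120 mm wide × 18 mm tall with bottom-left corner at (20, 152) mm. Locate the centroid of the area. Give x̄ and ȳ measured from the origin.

web: A = 20 × 170 = 3400.00, centroid at (10.00, 85.00).
bottom flange: A = 120 × 18 = 2160.00, centroid at (80.00, 9.00).
top flange: A = 120 × 18 = 2160.00, centroid at (80.00, 161.00).
ΣA = 7720.00 mm²
ΣAx̄ = (3400.00)(10.00) + (2160.00)(80.00) + (2160.00)(80.00) = 379600.00 mm³
ΣAȳ = (3400.00)(85.00) + (2160.00)(9.00) + (2160.00)(161.00) = 656200.00 mm³
x̄ = 379600.00 / 7720.00 = 49.17 mm
ȳ = 656200.00 / 7720.00 = 85.00 mm

x̄ = 49.17 mm, ȳ = 85.00 mm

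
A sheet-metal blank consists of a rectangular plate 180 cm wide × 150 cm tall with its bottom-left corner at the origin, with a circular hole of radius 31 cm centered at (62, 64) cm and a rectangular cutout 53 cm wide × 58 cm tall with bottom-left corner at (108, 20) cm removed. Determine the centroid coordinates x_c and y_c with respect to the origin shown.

x_c = 87.50 cm, y_c = 80.41 cm

plate: A = 180 × 150 = 27000.00, centroid at (90.00, 75.00).
hole 1: A = −π·31² = -3019.07, centroid at (62.00, 64.00).
hole 2: A = −(53 × 58) = -3074.00, centroid at (134.50, 49.00).
ΣA = 20906.93 cm²
ΣAx_c = (27000.00)(90.00) + (-3019.07)(62.00) + (-3074.00)(134.50) = 1829364.63 cm³
ΣAy_c = (27000.00)(75.00) + (-3019.07)(64.00) + (-3074.00)(49.00) = 1681153.49 cm³
x_c = 1829364.63 / 20906.93 = 87.50 cm
y_c = 1681153.49 / 20906.93 = 80.41 cm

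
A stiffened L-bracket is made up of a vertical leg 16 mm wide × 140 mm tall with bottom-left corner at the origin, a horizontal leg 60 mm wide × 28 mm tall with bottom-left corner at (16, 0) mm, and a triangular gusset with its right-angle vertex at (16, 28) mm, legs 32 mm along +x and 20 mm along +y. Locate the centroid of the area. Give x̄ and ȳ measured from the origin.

x̄ = 24.47 mm, ȳ = 45.14 mm

vertical leg: A = 16 × 140 = 2240.00, centroid at (8.00, 70.00).
horizontal leg: A = 60 × 28 = 1680.00, centroid at (46.00, 14.00).
gusset: A = ½·32·20 = 320.00, centroid at (26.67, 34.67).
ΣA = 4240.00 mm², ΣAx̄ = 103733.33 mm³, ΣAȳ = 191413.33 mm³.
x̄ = 103733.33/4240.00 = 24.47 mm; ȳ = 191413.33/4240.00 = 45.14 mm.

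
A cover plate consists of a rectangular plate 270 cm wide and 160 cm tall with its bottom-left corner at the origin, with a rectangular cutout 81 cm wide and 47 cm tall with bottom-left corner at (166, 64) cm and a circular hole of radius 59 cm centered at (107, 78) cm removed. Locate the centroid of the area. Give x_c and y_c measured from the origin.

x_c = 136.19 cm, y_c = 79.77 cm

plate: A = 270 × 160 = 43200.00, centroid at (135.00, 80.00).
hole 1: A = −(81 × 47) = -3807.00, centroid at (206.50, 87.50).
hole 2: A = −π·59² = -10935.88, centroid at (107.00, 78.00).
ΣA = 28457.12 cm², ΣAx_c = 3875714.91 cm³, ΣAy_c = 2269888.55 cm³.
x_c = 3875714.91/28457.12 = 136.19 cm; y_c = 2269888.55/28457.12 = 79.77 cm.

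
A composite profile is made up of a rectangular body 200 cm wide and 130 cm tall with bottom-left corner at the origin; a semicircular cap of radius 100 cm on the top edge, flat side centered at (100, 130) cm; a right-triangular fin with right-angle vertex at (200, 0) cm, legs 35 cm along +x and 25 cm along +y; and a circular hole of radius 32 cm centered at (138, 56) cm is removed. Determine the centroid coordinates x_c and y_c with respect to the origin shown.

Part | A | x̄ᵢ | ȳᵢ | A·x̄ᵢ | A·ȳᵢ
rectangular body | 26000.00 | 100.00 | 65.00 | 2600000.00 | 1690000.00
semicircular top | 15707.96 | 100.00 | 172.44 | 1570796.33 | 2708701.89
triangular fin | 437.50 | 211.67 | 8.33 | 92604.17 | 3645.83
hole | -3216.99 | 138.00 | 56.00 | -443944.74 | -180151.49
Σ | 38928.47 |  |  | 3819455.75 | 4222196.24
x_c = 3819455.75 / 38928.47 = 98.11 cm
y_c = 4222196.24 / 38928.47 = 108.46 cm

x_c = 98.11 cm, y_c = 108.46 cm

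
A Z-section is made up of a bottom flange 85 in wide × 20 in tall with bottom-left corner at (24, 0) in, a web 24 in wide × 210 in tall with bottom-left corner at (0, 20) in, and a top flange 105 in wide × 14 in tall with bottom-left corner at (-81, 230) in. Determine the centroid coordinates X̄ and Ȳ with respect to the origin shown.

X̄ = 16.03 in, Ȳ = 121.24 in

bottom flange: A = 85 × 20 = 1700.00, centroid at (66.50, 10.00).
web: A = 24 × 210 = 5040.00, centroid at (12.00, 125.00).
top flange: A = 105 × 14 = 1470.00, centroid at (-28.50, 237.00).
ΣA = 8210.00 in², ΣAX̄ = 131635.00 in³, ΣAȲ = 995390.00 in³.
X̄ = 131635.00/8210.00 = 16.03 in; Ȳ = 995390.00/8210.00 = 121.24 in.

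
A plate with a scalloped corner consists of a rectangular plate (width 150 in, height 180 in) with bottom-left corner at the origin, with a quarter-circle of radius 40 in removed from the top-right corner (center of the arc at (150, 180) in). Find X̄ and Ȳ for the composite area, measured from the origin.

X̄ = 72.17 in, Ȳ = 86.44 in

plate: A = 150 × 180 = 27000.00, centroid at (75.00, 90.00).
removed quarter-circle: A = −¼π·40² = -1256.64, centroid at (133.02, 163.02).
ΣA = 25743.36 in²
ΣAX̄ = (27000.00)(75.00) + (-1256.64)(133.02) = 1857837.77 in³
ΣAȲ = (27000.00)(90.00) + (-1256.64)(163.02) = 2225138.66 in³
X̄ = 1857837.77 / 25743.36 = 72.17 in
Ȳ = 2225138.66 / 25743.36 = 86.44 in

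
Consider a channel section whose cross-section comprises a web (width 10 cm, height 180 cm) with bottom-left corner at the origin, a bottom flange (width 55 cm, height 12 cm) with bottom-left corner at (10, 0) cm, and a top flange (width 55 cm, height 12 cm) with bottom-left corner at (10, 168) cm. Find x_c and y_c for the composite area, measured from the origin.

web: A = 10 × 180 = 1800.00, centroid at (5.00, 90.00).
bottom flange: A = 55 × 12 = 660.00, centroid at (37.50, 6.00).
top flange: A = 55 × 12 = 660.00, centroid at (37.50, 174.00).
ΣA = 3120.00 cm², ΣAx_c = 58500.00 cm³, ΣAy_c = 280800.00 cm³.
x_c = 58500.00/3120.00 = 18.75 cm; y_c = 280800.00/3120.00 = 90.00 cm.

x_c = 18.75 cm, y_c = 90.00 cm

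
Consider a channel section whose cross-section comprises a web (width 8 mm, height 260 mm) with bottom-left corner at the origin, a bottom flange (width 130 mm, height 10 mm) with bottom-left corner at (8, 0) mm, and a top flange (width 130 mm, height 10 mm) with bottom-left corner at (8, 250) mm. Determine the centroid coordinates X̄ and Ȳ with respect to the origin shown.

X̄ = 42.33 mm, Ȳ = 130.00 mm

Part | A | x̄ᵢ | ȳᵢ | A·x̄ᵢ | A·ȳᵢ
web | 2080.00 | 4.00 | 130.00 | 8320.00 | 270400.00
bottom flange | 1300.00 | 73.00 | 5.00 | 94900.00 | 6500.00
top flange | 1300.00 | 73.00 | 255.00 | 94900.00 | 331500.00
Σ | 4680.00 |  |  | 198120.00 | 608400.00
X̄ = 198120.00 / 4680.00 = 42.33 mm
Ȳ = 608400.00 / 4680.00 = 130.00 mm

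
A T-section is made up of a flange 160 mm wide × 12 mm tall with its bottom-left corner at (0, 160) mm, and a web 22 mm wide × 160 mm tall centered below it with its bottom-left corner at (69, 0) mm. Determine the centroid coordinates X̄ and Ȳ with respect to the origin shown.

web: A = 22 × 160 = 3520.00, centroid at (80.00, 80.00).
flange: A = 160 × 12 = 1920.00, centroid at (80.00, 166.00).
ΣA = 5440.00 mm²
ΣAX̄ = (3520.00)(80.00) + (1920.00)(80.00) = 435200.00 mm³
ΣAȲ = (3520.00)(80.00) + (1920.00)(166.00) = 600320.00 mm³
X̄ = 435200.00 / 5440.00 = 80.00 mm
Ȳ = 600320.00 / 5440.00 = 110.35 mm

X̄ = 80.00 mm, Ȳ = 110.35 mm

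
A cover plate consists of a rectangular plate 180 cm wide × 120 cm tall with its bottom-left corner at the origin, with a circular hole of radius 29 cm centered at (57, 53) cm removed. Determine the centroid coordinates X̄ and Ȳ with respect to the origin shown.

X̄ = 94.60 cm, Ȳ = 60.98 cm

plate: A = 180 × 120 = 21600.00, centroid at (90.00, 60.00).
hole: A = −π·29² = -2642.08, centroid at (57.00, 53.00).
ΣA = 18957.92 cm²
ΣAX̄ = (21600.00)(90.00) + (-2642.08)(57.00) = 1793401.47 cm³
ΣAȲ = (21600.00)(60.00) + (-2642.08)(53.00) = 1155969.79 cm³
X̄ = 1793401.47 / 18957.92 = 94.60 cm
Ȳ = 1155969.79 / 18957.92 = 60.98 cm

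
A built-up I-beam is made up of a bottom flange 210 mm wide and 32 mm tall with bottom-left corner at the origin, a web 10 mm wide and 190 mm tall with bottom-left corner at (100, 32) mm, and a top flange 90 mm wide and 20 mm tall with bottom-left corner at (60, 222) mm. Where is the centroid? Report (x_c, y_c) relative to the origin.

x_c = 105.00 mm, y_c = 73.55 mm

Part | A | x̄ᵢ | ȳᵢ | A·x̄ᵢ | A·ȳᵢ
bottom flange | 6720.00 | 105.00 | 16.00 | 705600.00 | 107520.00
web | 1900.00 | 105.00 | 127.00 | 199500.00 | 241300.00
top flange | 1800.00 | 105.00 | 232.00 | 189000.00 | 417600.00
Σ | 10420.00 |  |  | 1094100.00 | 766420.00
x_c = 1094100.00 / 10420.00 = 105.00 mm
y_c = 766420.00 / 10420.00 = 73.55 mm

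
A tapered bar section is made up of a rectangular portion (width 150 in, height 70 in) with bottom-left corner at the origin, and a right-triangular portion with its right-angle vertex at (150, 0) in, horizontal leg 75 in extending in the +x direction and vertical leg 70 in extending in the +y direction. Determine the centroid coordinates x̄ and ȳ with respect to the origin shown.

x̄ = 95.00 in, ȳ = 32.67 in

rectangular portion: A = 150 × 70 = 10500.00, centroid at (75.00, 35.00).
triangular portion: A = ½·75·70 = 2625.00, centroid at (175.00, 23.33).
ΣA = 13125.00 in²
ΣAx̄ = (10500.00)(75.00) + (2625.00)(175.00) = 1246875.00 in³
ΣAȳ = (10500.00)(35.00) + (2625.00)(23.33) = 428750.00 in³
x̄ = 1246875.00 / 13125.00 = 95.00 in
ȳ = 428750.00 / 13125.00 = 32.67 in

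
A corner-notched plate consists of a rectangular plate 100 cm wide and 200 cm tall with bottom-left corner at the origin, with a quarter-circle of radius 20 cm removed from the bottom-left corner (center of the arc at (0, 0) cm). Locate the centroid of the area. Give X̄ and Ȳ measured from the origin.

X̄ = 50.66 cm, Ȳ = 101.46 cm

plate: A = 100 × 200 = 20000.00, centroid at (50.00, 100.00).
removed quarter-circle: A = −¼π·20² = -314.16, centroid at (8.49, 8.49).
ΣA = 19685.84 cm², ΣAX̄ = 997333.33 cm³, ΣAȲ = 1997333.33 cm³.
X̄ = 997333.33/19685.84 = 50.66 cm; Ȳ = 1997333.33/19685.84 = 101.46 cm.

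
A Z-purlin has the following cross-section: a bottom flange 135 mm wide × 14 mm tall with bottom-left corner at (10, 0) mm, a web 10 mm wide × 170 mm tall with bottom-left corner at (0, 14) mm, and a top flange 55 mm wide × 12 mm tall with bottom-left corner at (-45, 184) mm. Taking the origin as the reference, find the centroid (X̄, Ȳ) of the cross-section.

X̄ = 33.75 mm, Ȳ = 72.22 mm

bottom flange: A = 135 × 14 = 1890.00, centroid at (77.50, 7.00).
web: A = 10 × 170 = 1700.00, centroid at (5.00, 99.00).
top flange: A = 55 × 12 = 660.00, centroid at (-17.50, 190.00).
ΣA = 4250.00 mm²
ΣAX̄ = (1890.00)(77.50) + (1700.00)(5.00) + (660.00)(-17.50) = 143425.00 mm³
ΣAȲ = (1890.00)(7.00) + (1700.00)(99.00) + (660.00)(190.00) = 306930.00 mm³
X̄ = 143425.00 / 4250.00 = 33.75 mm
Ȳ = 306930.00 / 4250.00 = 72.22 mm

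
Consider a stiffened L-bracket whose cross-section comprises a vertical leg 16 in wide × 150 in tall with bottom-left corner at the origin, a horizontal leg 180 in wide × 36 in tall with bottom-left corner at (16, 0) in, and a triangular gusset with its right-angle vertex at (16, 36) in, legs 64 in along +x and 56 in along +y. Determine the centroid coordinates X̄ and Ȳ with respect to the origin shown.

Part | A | x̄ᵢ | ȳᵢ | A·x̄ᵢ | A·ȳᵢ
vertical leg | 2400.00 | 8.00 | 75.00 | 19200.00 | 180000.00
horizontal leg | 6480.00 | 106.00 | 18.00 | 686880.00 | 116640.00
gusset | 1792.00 | 37.33 | 54.67 | 66901.33 | 97962.67
Σ | 10672.00 |  |  | 772981.33 | 394602.67
X̄ = 772981.33 / 10672.00 = 72.43 in
Ȳ = 394602.67 / 10672.00 = 36.98 in

X̄ = 72.43 in, Ȳ = 36.98 in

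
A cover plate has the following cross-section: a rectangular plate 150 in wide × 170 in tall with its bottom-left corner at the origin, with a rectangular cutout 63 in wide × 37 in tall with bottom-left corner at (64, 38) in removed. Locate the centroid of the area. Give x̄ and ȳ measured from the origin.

x̄ = 72.94 in, ȳ = 87.87 in

Part | A | x̄ᵢ | ȳᵢ | A·x̄ᵢ | A·ȳᵢ
plate | 25500.00 | 75.00 | 85.00 | 1912500.00 | 2167500.00
hole | -2331.00 | 95.50 | 56.50 | -222610.50 | -131701.50
Σ | 23169.00 |  |  | 1689889.50 | 2035798.50
x̄ = 1689889.50 / 23169.00 = 72.94 in
ȳ = 2035798.50 / 23169.00 = 87.87 in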